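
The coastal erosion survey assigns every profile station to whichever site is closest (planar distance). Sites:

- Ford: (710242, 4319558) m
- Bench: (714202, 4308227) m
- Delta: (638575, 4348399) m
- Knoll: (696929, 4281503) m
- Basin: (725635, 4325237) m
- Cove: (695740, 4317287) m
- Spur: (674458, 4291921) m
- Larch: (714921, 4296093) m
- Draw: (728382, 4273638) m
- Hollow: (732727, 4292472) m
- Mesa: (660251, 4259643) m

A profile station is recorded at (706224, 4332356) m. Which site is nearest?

Ford

Squared distances to each site:
Ford: 179933128.000; Bench: 645857125.000; Delta: 4833765050.000; Knoll: 2672424634.000; Basin: 427467082.000; Cove: 336989017.000; Spur: 2644067981.000; Larch: 1390642978.000; Draw: 3938780488.000; Hollow: 2293142465.000; Mesa: 7400697098.000.
Minimum at Ford.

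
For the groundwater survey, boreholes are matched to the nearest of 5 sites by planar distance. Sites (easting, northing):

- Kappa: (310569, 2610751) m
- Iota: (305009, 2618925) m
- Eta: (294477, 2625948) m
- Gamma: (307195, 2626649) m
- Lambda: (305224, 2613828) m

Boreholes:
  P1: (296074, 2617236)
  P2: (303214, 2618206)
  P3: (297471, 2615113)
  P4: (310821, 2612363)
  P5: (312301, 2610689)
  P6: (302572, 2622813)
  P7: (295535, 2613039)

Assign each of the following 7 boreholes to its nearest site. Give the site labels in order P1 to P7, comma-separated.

P1 → Eta (d²=78449353.00)
P2 → Iota (d²=3738986.00)
P3 → Lambda (d²=61760234.00)
P4 → Kappa (d²=2662048.00)
P5 → Kappa (d²=3003668.00)
P6 → Iota (d²=21055513.00)
P7 → Lambda (d²=94499242.00)

Eta, Iota, Lambda, Kappa, Kappa, Iota, Lambda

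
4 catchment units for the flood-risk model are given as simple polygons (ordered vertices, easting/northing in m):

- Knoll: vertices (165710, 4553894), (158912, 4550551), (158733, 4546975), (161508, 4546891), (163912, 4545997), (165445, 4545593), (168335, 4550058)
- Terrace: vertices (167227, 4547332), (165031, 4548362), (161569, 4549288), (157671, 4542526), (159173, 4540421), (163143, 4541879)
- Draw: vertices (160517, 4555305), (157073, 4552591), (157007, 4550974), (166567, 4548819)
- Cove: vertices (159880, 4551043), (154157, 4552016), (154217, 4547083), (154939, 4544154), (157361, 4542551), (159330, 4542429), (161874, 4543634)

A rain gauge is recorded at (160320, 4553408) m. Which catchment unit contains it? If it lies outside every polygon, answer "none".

Draw

Cast a ray rightward from (160320, 4553408). For each polygon, the edges (by vertex number in listed order) whose endpoints lie on opposite sides of northing = 4553408, where each meets that height, and whether that is right or left of the point:
Knoll: 1–2 at easting≈164721.7 (right), 7–1 at easting≈166042.6 (right) → 2 crossings.
Terrace: no edge straddles that height → 0 crossings.
Draw: 1–2 at easting≈158109.8 (left), 4–1 at easting≈162286.5 (right) → 1 crossing.
Cove: no edge straddles that height → 0 crossings.
Only Draw has an odd count, so the point is inside Draw.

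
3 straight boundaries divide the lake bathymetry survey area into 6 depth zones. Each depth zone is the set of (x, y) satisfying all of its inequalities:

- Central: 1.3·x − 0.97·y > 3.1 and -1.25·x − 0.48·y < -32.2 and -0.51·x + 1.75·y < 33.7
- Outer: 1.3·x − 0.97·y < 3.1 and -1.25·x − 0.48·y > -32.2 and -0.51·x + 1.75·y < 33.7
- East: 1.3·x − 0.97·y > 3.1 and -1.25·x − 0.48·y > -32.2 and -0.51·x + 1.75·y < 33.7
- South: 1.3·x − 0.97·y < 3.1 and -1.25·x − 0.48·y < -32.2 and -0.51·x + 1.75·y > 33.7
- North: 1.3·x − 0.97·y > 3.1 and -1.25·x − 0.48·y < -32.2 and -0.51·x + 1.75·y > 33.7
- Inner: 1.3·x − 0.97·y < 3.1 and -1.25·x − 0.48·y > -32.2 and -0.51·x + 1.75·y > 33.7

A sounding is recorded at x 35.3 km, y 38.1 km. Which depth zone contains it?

North

1.3·35.3 − 0.97·38.1 = 8.933, which is > 3.1
-1.25·35.3 − 0.48·38.1 = -62.413, which is < -32.2
-0.51·35.3 + 1.75·38.1 = 48.672, which is > 33.7
This sign pattern matches North.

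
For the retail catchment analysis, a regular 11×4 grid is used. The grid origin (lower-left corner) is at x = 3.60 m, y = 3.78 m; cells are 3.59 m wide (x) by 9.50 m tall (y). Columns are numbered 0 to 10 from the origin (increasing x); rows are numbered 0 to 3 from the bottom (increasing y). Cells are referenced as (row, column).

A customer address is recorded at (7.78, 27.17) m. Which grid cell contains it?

(2, 1)

Column index: ⌊(7.78 − 3.60) / 3.59⌋ = ⌊1.164⌋ = 1
Row offset from origin: ⌊(27.17 − 3.78) / 9.50⌋ = ⌊2.462⌋ = 2 → row 2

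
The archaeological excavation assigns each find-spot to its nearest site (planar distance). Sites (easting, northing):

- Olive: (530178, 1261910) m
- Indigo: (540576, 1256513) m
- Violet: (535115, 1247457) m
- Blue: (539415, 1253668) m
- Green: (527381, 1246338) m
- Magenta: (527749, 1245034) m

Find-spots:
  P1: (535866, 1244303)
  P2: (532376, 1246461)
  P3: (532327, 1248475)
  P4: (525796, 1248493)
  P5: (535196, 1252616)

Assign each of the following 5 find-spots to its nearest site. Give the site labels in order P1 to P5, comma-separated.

Violet, Violet, Violet, Green, Blue

P1 → Violet (d²=10511717.00)
P2 → Violet (d²=8494137.00)
P3 → Violet (d²=8809268.00)
P4 → Green (d²=7156250.00)
P5 → Blue (d²=18906665.00)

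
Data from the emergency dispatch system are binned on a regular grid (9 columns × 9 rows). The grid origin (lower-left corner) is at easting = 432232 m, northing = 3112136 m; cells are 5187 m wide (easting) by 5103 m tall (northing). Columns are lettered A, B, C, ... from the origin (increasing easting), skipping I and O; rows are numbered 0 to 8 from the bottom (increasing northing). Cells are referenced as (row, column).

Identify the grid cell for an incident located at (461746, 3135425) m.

(4, F)

Column index: ⌊(461746 − 432232) / 5187⌋ = ⌊5.690⌋ = 5 → column F
Row offset from origin: ⌊(3135425 − 3112136) / 5103⌋ = ⌊4.564⌋ = 4 → row 4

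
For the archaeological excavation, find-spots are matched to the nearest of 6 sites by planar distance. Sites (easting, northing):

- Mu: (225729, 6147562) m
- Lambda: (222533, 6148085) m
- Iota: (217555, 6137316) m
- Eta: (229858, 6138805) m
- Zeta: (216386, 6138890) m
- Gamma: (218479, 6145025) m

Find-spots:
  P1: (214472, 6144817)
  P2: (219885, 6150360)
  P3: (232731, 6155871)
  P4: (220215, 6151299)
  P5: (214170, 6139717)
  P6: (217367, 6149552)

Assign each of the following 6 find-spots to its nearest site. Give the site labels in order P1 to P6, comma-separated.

P1 → Gamma (d²=16099313.00)
P2 → Lambda (d²=12187529.00)
P3 → Mu (d²=118067485.00)
P4 → Lambda (d²=15702920.00)
P5 → Zeta (d²=5594585.00)
P6 → Gamma (d²=21730273.00)

Gamma, Lambda, Mu, Lambda, Zeta, Gamma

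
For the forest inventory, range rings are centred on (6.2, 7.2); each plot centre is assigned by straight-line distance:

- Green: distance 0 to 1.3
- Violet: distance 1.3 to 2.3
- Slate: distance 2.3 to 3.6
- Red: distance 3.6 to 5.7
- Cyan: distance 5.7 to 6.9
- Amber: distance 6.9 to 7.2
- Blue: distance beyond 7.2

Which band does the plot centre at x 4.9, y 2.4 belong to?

Distance = √((4.9−6.2)² + (2.4−7.2)²) = √(1.690 + 23.040) = 4.973.
3.6 ≤ 4.973 < 5.7 → Red.

Red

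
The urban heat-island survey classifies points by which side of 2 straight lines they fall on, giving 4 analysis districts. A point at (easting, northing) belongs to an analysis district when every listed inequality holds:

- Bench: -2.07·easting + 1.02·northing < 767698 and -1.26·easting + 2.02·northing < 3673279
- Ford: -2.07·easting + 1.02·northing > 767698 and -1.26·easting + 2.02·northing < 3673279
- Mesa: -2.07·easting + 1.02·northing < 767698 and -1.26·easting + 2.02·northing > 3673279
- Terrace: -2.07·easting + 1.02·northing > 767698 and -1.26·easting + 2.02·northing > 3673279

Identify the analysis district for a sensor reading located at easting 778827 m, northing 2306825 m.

Mesa

-2.07·778827 + 1.02·2306825 = 740789.610, which is < 767698
-1.26·778827 + 2.02·2306825 = 3678464.480, which is > 3673279
This sign pattern matches Mesa.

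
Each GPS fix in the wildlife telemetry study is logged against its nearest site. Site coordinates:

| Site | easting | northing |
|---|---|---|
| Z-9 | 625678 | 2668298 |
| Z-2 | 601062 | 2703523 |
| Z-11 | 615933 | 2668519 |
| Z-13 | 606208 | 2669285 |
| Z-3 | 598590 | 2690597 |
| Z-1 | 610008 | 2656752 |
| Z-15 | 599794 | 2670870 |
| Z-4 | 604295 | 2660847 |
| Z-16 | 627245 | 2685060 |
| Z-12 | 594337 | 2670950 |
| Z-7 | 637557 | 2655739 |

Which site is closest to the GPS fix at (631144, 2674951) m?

Squared distances to each site:
Z-9: 74139565.000; Z-2: 1721285908.000; Z-11: 272745145.000; Z-13: 653907652.000; Z-3: 1304560232.000; Z-1: 777934097.000; Z-15: 999477061.000; Z-4: 919791617.000; Z-16: 117394082.000; Z-12: 1370763250.000; Z-7: 410227513.000.
Minimum at Z-9.

Z-9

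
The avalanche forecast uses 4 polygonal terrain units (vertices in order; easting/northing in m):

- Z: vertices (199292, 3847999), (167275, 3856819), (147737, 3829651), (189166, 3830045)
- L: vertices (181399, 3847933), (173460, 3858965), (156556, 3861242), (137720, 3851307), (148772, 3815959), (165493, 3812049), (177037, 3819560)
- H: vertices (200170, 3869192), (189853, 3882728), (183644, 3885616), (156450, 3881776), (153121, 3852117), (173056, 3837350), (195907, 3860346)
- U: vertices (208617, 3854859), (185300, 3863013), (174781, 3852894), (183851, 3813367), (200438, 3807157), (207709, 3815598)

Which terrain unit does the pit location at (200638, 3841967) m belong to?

U

Cast a ray rightward from (200638, 3841967). For each polygon, the edges (by vertex number in listed order) whose endpoints lie on opposite sides of northing = 3841967, where each meets that height, and whether that is right or left of the point:
Z: 2–3 at easting≈156594.1 (left), 4–1 at easting≈195890.0 (left) → 0 crossings.
L: 4–5 at easting≈140640.3 (left), 7–1 at easting≈180481.8 (left) → 0 crossings.
H: 5–6 at easting≈166823.2 (left), 6–7 at easting≈177643.9 (left) → 0 crossings.
U: 3–4 at easting≈177288.3 (left), 6–1 at easting≈208318.8 (right) → 1 crossing.
Only U has an odd count, so the point is inside U.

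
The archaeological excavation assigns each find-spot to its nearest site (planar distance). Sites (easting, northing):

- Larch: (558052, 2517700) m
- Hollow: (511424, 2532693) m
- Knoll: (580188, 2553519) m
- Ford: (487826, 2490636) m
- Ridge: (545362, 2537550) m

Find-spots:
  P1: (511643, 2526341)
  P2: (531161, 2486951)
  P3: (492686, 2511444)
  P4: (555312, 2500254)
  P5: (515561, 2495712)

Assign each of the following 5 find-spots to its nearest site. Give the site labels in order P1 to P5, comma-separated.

Hollow, Larch, Ford, Larch, Ford

P1 → Hollow (d²=40395865.00)
P2 → Larch (d²=1668626882.00)
P3 → Ford (d²=456592464.00)
P4 → Larch (d²=311870516.00)
P5 → Ford (d²=794996001.00)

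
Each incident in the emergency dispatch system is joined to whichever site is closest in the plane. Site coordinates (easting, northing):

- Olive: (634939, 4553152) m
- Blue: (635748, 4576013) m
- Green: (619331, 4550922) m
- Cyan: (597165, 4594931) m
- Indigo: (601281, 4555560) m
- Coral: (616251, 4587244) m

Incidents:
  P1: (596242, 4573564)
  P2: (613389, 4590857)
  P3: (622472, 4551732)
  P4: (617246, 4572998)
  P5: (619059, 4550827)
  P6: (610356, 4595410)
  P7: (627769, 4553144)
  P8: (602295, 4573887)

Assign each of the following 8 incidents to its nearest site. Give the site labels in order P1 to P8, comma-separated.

Indigo, Coral, Green, Coral, Green, Coral, Olive, Indigo

P1 → Indigo (d²=349535537.00)
P2 → Coral (d²=21244813.00)
P3 → Green (d²=10521981.00)
P4 → Coral (d²=203938541.00)
P5 → Green (d²=83009.00)
P6 → Coral (d²=101434581.00)
P7 → Olive (d²=51408964.00)
P8 → Indigo (d²=336907125.00)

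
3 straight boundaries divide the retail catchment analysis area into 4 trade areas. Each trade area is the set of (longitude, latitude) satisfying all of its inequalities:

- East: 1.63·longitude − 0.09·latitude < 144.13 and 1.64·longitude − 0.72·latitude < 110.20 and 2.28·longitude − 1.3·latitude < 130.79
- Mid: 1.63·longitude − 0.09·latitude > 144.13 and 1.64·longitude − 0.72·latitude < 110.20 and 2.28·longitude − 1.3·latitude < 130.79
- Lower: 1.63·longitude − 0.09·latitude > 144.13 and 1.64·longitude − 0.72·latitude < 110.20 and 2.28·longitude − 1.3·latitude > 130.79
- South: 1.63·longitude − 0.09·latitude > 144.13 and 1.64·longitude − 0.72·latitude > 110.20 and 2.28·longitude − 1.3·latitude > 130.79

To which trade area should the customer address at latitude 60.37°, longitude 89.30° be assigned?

East

1.63·89.30 − 0.09·60.37 = 140.126, which is < 144.13
1.64·89.30 − 0.72·60.37 = 102.986, which is < 110.20
2.28·89.30 − 1.3·60.37 = 125.123, which is < 130.79
This sign pattern matches East.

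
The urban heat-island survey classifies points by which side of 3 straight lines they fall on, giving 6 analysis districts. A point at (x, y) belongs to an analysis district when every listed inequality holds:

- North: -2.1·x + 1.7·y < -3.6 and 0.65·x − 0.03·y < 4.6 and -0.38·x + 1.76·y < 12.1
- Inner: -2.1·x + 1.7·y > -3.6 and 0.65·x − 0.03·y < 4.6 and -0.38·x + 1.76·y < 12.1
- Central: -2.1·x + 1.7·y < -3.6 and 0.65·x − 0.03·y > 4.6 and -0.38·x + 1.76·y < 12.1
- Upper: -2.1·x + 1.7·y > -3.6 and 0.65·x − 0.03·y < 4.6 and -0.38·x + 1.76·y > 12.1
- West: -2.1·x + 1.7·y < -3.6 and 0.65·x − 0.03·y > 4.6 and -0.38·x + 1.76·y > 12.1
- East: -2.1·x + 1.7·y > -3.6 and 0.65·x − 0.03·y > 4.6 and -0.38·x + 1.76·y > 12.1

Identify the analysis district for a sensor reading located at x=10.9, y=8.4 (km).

-2.1·10.9 + 1.7·8.4 = -8.610, which is < -3.6
0.65·10.9 − 0.03·8.4 = 6.833, which is > 4.6
-0.38·10.9 + 1.76·8.4 = 10.642, which is < 12.1
This sign pattern matches Central.

Central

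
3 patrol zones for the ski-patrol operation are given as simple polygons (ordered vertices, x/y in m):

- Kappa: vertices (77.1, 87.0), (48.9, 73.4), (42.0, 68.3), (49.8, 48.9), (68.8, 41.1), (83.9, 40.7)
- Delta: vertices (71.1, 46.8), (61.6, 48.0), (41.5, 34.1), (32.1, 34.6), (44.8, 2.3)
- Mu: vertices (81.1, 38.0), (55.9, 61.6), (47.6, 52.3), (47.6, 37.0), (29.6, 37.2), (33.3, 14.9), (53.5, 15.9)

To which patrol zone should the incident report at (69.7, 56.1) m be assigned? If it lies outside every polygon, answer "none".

Kappa

Cast a ray rightward from (69.7, 56.1). For each polygon, the edges (by vertex number in listed order) whose endpoints lie on opposite sides of y = 56.1, where each meets that height, and whether that is right or left of the point:
Kappa: 3–4 at x≈46.91 (left), 6–1 at x≈81.64 (right) → 1 crossing.
Delta: no edge straddles that height → 0 crossings.
Mu: 1–2 at x≈61.77 (left), 2–3 at x≈50.99 (left) → 0 crossings.
Only Kappa has an odd count, so the point is inside Kappa.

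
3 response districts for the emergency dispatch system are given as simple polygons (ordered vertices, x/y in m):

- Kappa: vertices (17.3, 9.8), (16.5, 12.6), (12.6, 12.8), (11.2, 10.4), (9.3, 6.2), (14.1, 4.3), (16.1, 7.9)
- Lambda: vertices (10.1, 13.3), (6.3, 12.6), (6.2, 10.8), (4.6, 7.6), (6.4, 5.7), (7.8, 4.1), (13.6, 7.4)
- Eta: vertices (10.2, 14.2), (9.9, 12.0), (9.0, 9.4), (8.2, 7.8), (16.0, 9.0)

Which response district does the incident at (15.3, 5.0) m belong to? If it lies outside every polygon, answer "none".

none

Cast a ray rightward from (15.3, 5.0). For each polygon, the edges (by vertex number in listed order) whose endpoints lie on opposite sides of y = 5.0, where each meets that height, and whether that is right or left of the point:
Kappa: 5–6 at x≈12.33 (left), 6–7 at x≈14.49 (left) → 0 crossings.
Lambda: 5–6 at x≈7.01 (left), 6–7 at x≈9.38 (left) → 0 crossings.
Eta: no edge straddles that height → 0 crossings.
All counts are even, so the point lies outside every listed polygon.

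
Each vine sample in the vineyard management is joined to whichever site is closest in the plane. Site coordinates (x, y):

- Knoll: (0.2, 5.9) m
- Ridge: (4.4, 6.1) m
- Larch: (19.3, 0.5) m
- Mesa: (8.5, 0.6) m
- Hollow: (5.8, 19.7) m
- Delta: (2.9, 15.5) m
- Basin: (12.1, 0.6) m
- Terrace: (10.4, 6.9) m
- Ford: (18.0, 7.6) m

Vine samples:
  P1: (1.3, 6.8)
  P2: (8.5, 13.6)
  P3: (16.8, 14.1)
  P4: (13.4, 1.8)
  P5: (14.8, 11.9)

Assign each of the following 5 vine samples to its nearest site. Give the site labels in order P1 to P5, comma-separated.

P1 → Knoll (d²=2.02)
P2 → Delta (d²=34.97)
P3 → Ford (d²=43.69)
P4 → Basin (d²=3.13)
P5 → Ford (d²=28.73)

Knoll, Delta, Ford, Basin, Ford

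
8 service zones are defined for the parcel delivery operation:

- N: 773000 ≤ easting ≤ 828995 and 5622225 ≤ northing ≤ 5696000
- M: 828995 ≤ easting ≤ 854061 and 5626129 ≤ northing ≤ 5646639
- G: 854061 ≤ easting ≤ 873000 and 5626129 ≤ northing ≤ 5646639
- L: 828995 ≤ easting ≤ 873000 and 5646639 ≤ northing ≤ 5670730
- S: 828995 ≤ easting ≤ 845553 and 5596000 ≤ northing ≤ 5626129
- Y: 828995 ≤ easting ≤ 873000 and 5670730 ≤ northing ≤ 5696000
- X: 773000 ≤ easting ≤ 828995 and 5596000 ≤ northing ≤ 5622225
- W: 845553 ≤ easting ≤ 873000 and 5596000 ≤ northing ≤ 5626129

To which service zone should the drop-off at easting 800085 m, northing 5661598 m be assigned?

The point has easting = 800085 and northing = 5661598.
Only N satisfies 773000 ≤ easting ≤ 828995 and 5622225 ≤ northing ≤ 5696000.

N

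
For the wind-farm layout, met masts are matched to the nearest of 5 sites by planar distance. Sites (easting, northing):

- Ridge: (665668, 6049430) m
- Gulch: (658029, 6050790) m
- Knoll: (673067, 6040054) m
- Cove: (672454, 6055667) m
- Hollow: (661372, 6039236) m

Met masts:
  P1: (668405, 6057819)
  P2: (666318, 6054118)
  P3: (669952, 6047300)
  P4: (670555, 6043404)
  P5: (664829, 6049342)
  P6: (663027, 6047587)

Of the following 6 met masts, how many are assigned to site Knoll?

P1 → Cove
P2 → Ridge
P3 → Ridge
P4 → Knoll
P5 → Ridge
P6 → Ridge
1 of the 6 goes to Knoll.

1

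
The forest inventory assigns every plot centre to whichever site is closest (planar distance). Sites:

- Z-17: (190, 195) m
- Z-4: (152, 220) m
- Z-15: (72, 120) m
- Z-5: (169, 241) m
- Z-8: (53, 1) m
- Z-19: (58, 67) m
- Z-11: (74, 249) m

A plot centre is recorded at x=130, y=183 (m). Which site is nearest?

Squared distances to each site:
Z-17: 3744.000; Z-4: 1853.000; Z-15: 7333.000; Z-5: 4885.000; Z-8: 39053.000; Z-19: 18640.000; Z-11: 7492.000.
Minimum at Z-4.

Z-4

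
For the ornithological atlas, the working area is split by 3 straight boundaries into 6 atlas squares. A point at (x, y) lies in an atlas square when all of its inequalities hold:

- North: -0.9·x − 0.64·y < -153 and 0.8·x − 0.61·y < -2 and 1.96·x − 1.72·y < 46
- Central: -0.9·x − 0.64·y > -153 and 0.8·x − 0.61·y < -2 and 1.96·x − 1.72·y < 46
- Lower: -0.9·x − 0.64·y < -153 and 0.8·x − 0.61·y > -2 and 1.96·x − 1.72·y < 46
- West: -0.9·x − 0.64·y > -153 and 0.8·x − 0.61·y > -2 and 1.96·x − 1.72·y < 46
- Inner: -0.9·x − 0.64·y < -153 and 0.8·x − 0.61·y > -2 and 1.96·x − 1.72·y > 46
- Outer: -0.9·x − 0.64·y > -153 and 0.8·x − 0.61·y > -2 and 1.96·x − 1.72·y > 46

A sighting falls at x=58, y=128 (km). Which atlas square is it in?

-0.9·58 − 0.64·128 = -134.120, which is > -153
0.8·58 − 0.61·128 = -31.680, which is < -2
1.96·58 − 1.72·128 = -106.480, which is < 46
This sign pattern matches Central.

Central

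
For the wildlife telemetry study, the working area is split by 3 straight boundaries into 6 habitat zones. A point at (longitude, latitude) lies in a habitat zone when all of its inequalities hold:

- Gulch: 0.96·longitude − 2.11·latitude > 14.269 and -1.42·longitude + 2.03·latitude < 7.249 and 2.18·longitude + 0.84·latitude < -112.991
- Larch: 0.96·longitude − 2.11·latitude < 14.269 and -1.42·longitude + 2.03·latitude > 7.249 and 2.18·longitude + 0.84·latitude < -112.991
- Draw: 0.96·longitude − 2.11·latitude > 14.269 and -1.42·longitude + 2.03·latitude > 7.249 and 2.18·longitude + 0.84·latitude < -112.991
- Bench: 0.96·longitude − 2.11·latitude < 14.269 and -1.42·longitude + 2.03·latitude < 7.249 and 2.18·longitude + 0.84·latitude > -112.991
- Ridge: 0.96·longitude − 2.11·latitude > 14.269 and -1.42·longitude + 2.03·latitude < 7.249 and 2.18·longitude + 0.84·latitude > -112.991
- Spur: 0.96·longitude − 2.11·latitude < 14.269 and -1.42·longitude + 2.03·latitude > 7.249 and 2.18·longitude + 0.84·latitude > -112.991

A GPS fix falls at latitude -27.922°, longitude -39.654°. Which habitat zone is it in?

Ridge

0.96·-39.654 − 2.11·-27.922 = 20.848, which is > 14.269
-1.42·-39.654 + 2.03·-27.922 = -0.373, which is < 7.249
2.18·-39.654 + 0.84·-27.922 = -109.900, which is > -112.991
This sign pattern matches Ridge.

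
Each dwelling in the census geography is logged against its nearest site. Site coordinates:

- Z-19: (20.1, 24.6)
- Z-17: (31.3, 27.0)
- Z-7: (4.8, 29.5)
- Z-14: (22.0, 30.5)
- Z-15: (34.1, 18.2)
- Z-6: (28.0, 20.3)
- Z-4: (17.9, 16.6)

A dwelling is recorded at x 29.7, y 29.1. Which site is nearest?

Z-17

Squared distances to each site:
Z-19: 112.410; Z-17: 6.970; Z-7: 620.170; Z-14: 61.250; Z-15: 138.170; Z-6: 80.330; Z-4: 295.490.
Minimum at Z-17.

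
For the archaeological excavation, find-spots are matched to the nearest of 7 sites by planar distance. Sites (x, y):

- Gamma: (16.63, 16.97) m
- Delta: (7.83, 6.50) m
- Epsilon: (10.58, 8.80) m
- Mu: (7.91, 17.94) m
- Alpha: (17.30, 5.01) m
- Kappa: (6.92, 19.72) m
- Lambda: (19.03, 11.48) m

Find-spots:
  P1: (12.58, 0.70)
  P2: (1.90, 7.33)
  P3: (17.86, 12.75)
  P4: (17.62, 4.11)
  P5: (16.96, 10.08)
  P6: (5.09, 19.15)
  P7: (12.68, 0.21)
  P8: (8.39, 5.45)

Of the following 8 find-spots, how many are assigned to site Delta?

2

P1 → Alpha
P2 → Delta
P3 → Lambda
P4 → Alpha
P5 → Lambda
P6 → Kappa
P7 → Alpha
P8 → Delta
2 of the 8 go to Delta.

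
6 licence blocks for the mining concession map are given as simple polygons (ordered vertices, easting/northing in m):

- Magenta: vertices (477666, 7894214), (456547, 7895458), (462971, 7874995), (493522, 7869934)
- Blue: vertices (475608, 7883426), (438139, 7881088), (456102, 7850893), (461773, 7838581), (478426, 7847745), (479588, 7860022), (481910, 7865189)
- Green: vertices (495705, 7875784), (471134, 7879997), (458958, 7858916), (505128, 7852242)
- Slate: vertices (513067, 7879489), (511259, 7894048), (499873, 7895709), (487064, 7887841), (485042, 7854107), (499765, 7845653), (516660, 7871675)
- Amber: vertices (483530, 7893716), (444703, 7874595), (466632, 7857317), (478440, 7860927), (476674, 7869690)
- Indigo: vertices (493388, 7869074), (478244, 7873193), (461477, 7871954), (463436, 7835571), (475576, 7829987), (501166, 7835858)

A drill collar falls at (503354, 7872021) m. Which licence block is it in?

Slate

Cast a ray rightward from (503354, 7872021). For each polygon, the edges (by vertex number in listed order) whose endpoints lie on opposite sides of northing = 7872021, where each meets that height, and whether that is right or left of the point:
Magenta: 3–4 at easting≈480923.7 (left), 4–1 at easting≈492159.1 (left) → 0 crossings.
Blue: 2–3 at easting≈443533.0 (left), 7–1 at easting≈479549.1 (left) → 0 crossings.
Green: 2–3 at easting≈466527.2 (left), 4–1 at easting≈497211.2 (left) → 0 crossings.
Slate: 4–5 at easting≈486115.8 (left), 7–1 at easting≈516500.9 (right) → 1 crossing.
Amber: 2–3 at easting≈447969.9 (left), 5–1 at easting≈477339.2 (left) → 0 crossings.
Indigo: 1–2 at easting≈482553.0 (left), 2–3 at easting≈462383.7 (left) → 0 crossings.
Only Slate has an odd count, so the point is inside Slate.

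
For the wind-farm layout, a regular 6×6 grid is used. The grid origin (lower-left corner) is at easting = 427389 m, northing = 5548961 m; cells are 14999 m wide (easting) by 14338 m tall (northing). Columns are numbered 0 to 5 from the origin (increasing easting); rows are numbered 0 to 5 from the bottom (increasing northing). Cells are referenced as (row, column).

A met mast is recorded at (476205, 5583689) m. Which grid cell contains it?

(2, 3)

Column index: ⌊(476205 − 427389) / 14999⌋ = ⌊3.255⌋ = 3
Row offset from origin: ⌊(5583689 − 5548961) / 14338⌋ = ⌊2.422⌋ = 2 → row 2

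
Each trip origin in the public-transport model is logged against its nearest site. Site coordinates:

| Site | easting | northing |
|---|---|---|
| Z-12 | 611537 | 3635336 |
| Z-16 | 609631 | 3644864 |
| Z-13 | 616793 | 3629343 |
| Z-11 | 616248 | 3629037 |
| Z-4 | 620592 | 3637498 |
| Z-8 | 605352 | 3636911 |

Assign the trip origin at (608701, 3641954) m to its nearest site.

Z-16

Squared distances to each site:
Z-12: 51840820.000; Z-16: 9333000.000; Z-13: 224517785.000; Z-11: 223806098.000; Z-4: 161251817.000; Z-8: 36647650.000.
Minimum at Z-16.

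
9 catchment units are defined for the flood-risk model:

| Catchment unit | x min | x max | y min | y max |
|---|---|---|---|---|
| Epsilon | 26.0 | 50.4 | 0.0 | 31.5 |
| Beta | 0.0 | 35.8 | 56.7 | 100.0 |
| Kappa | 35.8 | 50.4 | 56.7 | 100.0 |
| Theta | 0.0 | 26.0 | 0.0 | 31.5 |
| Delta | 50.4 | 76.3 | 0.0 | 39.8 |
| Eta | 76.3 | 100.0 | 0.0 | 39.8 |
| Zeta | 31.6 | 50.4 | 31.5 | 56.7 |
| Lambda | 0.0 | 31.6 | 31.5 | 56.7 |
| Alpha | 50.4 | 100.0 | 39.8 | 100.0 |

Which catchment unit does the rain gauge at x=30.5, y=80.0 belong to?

Beta

The point has x = 30.5 and y = 80.0.
Only Beta satisfies 0.0 ≤ x ≤ 35.8 and 56.7 ≤ y ≤ 100.0.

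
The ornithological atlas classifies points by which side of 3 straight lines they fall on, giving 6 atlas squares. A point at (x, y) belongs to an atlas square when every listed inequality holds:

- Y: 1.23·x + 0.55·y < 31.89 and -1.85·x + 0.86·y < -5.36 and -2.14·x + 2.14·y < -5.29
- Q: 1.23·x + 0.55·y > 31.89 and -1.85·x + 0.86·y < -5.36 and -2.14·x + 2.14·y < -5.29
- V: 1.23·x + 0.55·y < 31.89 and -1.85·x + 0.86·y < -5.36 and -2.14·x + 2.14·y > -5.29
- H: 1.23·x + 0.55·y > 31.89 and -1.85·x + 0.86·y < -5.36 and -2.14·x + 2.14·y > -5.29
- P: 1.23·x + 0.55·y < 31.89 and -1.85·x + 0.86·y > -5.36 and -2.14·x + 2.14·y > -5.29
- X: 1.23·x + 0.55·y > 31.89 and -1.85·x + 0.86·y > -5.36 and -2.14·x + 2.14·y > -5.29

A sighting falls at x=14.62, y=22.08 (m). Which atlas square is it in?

V

1.23·14.62 + 0.55·22.08 = 30.127, which is < 31.89
-1.85·14.62 + 0.86·22.08 = -8.058, which is < -5.36
-2.14·14.62 + 2.14·22.08 = 15.964, which is > -5.29
This sign pattern matches V.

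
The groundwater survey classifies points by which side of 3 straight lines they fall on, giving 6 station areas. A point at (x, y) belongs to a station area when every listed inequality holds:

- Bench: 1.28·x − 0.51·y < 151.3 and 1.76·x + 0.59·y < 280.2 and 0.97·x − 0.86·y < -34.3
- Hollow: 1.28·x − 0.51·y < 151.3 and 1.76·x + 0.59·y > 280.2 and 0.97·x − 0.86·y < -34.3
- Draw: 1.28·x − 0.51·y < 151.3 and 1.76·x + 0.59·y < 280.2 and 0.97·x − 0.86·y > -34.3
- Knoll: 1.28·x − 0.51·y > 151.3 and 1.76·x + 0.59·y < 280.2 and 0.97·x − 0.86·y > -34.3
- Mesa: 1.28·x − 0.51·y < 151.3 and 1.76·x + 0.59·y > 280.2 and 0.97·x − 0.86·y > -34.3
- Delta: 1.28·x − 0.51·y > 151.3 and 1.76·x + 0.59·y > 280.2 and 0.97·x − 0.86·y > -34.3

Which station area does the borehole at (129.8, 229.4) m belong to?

1.28·129.8 − 0.51·229.4 = 49.150, which is < 151.3
1.76·129.8 + 0.59·229.4 = 363.794, which is > 280.2
0.97·129.8 − 0.86·229.4 = -71.378, which is < -34.3
This sign pattern matches Hollow.

Hollow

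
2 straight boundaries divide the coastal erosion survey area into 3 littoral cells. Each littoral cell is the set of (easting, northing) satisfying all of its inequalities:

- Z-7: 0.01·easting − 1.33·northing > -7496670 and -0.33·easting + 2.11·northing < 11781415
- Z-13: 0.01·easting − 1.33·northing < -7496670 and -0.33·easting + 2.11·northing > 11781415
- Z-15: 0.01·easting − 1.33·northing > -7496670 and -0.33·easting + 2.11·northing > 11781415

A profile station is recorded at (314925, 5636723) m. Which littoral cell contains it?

Z-15

0.01·314925 − 1.33·5636723 = -7493692.340, which is > -7496670
-0.33·314925 + 2.11·5636723 = 11789560.280, which is > 11781415
This sign pattern matches Z-15.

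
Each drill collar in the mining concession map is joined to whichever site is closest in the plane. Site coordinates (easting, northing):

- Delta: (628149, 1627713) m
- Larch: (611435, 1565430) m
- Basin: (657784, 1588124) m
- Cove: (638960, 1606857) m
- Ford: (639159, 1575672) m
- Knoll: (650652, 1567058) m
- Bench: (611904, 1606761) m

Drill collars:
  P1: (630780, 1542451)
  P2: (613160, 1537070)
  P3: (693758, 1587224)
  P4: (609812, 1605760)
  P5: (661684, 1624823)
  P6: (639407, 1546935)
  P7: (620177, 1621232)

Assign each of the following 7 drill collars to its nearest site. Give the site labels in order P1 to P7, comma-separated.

Larch, Larch, Basin, Bench, Cove, Knoll, Delta

P1 → Larch (d²=902263466.00)
P2 → Larch (d²=807265225.00)
P3 → Basin (d²=1294938676.00)
P4 → Bench (d²=5378465.00)
P5 → Cove (d²=839157332.00)
P6 → Knoll (d²=531385154.00)
P7 → Delta (d²=105556145.00)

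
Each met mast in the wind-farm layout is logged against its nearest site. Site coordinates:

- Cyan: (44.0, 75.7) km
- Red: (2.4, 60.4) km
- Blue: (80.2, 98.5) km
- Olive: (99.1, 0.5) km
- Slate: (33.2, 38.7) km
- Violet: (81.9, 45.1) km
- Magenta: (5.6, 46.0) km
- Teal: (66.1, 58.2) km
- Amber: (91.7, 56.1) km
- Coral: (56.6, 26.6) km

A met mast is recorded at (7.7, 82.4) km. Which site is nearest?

Squared distances to each site:
Cyan: 1362.580; Red: 512.090; Blue: 5515.460; Olive: 15061.570; Slate: 2559.940; Violet: 6896.930; Magenta: 1329.370; Teal: 3996.200; Amber: 7747.690; Coral: 5504.850.
Minimum at Red.

Red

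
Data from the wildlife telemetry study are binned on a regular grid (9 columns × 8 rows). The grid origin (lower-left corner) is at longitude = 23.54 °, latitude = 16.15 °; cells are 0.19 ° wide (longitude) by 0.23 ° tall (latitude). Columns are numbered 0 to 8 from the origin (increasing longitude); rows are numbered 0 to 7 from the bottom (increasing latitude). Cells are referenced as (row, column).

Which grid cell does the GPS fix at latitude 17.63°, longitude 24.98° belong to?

Column index: ⌊(24.98 − 23.54) / 0.19⌋ = ⌊7.579⌋ = 7
Row offset from origin: ⌊(17.63 − 16.15) / 0.23⌋ = ⌊6.435⌋ = 6 → row 6

(6, 7)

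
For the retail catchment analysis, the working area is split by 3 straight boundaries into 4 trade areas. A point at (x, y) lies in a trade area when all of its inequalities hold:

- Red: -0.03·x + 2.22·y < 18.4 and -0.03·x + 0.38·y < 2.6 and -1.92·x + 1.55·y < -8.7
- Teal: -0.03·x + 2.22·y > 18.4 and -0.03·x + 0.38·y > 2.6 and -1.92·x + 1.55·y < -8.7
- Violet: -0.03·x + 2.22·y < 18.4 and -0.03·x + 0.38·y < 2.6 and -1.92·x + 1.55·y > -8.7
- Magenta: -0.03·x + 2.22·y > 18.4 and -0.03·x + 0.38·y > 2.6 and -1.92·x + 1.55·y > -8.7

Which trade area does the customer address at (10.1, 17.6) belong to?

-0.03·10.1 + 2.22·17.6 = 38.769, which is > 18.4
-0.03·10.1 + 0.38·17.6 = 6.385, which is > 2.6
-1.92·10.1 + 1.55·17.6 = 7.888, which is > -8.7
This sign pattern matches Magenta.

Magenta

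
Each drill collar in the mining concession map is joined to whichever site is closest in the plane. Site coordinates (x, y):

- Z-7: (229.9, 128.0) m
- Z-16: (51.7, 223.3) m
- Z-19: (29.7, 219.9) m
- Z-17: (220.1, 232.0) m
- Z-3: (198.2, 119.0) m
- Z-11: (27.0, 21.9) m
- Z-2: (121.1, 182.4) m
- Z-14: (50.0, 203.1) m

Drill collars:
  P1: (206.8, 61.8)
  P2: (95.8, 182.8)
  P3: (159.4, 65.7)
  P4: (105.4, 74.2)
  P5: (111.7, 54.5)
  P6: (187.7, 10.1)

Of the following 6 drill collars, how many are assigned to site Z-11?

2

P1 → Z-3
P2 → Z-2
P3 → Z-3
P4 → Z-11
P5 → Z-11
P6 → Z-3
2 of the 6 go to Z-11.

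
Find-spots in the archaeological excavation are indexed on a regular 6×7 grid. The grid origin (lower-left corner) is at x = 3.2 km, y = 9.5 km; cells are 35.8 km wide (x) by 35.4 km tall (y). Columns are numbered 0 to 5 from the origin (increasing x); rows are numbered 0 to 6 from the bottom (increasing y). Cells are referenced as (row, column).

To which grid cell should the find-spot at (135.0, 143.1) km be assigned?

(3, 3)

Column index: ⌊(135.0 − 3.2) / 35.8⌋ = ⌊3.682⌋ = 3
Row offset from origin: ⌊(143.1 − 9.5) / 35.4⌋ = ⌊3.774⌋ = 3 → row 3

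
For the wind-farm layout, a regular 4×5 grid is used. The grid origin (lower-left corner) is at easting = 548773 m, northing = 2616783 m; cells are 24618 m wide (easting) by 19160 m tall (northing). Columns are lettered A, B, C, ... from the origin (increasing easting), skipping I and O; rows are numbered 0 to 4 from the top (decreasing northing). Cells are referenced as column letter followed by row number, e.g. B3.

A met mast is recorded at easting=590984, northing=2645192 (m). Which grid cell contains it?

B3

Column index: ⌊(590984 − 548773) / 24618⌋ = ⌊1.715⌋ = 1 → column B
Row offset from origin: ⌊(2645192 − 2616783) / 19160⌋ = ⌊1.483⌋ = 1 → row 3 (counted from top)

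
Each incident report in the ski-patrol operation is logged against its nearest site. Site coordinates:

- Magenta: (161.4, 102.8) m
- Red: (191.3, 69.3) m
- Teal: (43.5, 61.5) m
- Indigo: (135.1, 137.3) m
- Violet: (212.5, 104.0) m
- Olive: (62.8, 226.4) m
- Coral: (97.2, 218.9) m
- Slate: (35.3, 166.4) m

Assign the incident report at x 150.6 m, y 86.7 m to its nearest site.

Squared distances to each site:
Magenta: 375.850; Red: 1959.250; Teal: 12105.450; Indigo: 2800.610; Violet: 4130.900; Olive: 27224.930; Coral: 20328.400; Slate: 19646.180.
Minimum at Magenta.

Magenta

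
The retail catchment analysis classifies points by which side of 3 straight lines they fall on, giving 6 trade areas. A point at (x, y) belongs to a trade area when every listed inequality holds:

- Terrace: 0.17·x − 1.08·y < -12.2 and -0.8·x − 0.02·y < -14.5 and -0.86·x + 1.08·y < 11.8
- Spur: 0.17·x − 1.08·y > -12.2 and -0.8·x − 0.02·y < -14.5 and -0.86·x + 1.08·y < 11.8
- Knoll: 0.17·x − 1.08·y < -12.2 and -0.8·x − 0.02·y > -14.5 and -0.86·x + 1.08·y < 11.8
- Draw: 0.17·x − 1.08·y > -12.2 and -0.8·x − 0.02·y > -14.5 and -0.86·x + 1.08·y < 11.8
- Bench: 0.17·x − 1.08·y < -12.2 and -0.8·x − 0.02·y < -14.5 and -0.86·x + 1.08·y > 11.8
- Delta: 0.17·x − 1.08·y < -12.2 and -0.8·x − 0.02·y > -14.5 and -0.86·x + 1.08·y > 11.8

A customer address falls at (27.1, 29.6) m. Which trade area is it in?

Terrace

0.17·27.1 − 1.08·29.6 = -27.361, which is < -12.2
-0.8·27.1 − 0.02·29.6 = -22.272, which is < -14.5
-0.86·27.1 + 1.08·29.6 = 8.662, which is < 11.8
This sign pattern matches Terrace.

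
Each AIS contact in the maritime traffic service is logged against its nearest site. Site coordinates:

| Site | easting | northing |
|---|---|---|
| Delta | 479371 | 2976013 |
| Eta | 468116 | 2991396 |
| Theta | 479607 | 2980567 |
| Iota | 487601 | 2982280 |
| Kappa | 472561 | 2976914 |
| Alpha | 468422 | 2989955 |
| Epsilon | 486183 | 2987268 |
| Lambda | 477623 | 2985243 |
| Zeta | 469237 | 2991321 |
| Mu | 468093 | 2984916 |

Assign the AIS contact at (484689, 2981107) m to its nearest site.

Squared distances to each site:
Delta: 54229960.000; Eta: 380527850.000; Theta: 26118324.000; Iota: 9855673.000; Kappa: 164669633.000; Alpha: 342902393.000; Epsilon: 40189957.000; Lambda: 67034852.000; Zeta: 343090100.000; Mu: 289935697.000.
Minimum at Iota.

Iota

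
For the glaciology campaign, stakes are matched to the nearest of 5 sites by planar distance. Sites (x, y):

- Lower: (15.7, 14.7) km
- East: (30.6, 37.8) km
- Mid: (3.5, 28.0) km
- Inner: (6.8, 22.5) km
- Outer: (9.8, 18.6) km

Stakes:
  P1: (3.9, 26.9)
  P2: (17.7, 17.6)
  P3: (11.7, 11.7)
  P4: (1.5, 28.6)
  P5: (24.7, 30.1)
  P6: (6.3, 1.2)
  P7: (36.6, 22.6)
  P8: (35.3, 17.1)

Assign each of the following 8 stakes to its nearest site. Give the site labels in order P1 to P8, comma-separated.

Mid, Lower, Lower, Mid, East, Lower, East, Lower

P1 → Mid (d²=1.37)
P2 → Lower (d²=12.41)
P3 → Lower (d²=25.00)
P4 → Mid (d²=4.36)
P5 → East (d²=94.10)
P6 → Lower (d²=270.61)
P7 → East (d²=267.04)
P8 → Lower (d²=389.92)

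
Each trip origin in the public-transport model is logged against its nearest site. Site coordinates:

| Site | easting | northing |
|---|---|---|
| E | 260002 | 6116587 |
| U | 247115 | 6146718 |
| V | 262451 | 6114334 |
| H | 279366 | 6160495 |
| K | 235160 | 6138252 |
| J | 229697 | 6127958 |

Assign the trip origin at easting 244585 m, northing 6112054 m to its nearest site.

E

Squared distances to each site:
E: 258231978.000; U: 1207993796.000; V: 324392356.000; H: 3556248442.000; K: 775165829.000; J: 474589760.000.
Minimum at E.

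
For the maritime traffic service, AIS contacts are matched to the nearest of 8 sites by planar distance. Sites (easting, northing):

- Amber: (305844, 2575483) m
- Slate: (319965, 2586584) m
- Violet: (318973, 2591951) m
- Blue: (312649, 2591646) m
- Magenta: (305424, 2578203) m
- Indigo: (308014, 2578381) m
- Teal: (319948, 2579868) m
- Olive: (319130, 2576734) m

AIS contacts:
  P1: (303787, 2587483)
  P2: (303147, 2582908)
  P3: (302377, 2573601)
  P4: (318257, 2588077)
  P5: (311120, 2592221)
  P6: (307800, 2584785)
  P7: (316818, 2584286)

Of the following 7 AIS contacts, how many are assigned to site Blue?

P1 → Magenta
P2 → Magenta
P3 → Amber
P4 → Slate
P5 → Blue
P6 → Indigo
P7 → Slate
1 of the 7 goes to Blue.

1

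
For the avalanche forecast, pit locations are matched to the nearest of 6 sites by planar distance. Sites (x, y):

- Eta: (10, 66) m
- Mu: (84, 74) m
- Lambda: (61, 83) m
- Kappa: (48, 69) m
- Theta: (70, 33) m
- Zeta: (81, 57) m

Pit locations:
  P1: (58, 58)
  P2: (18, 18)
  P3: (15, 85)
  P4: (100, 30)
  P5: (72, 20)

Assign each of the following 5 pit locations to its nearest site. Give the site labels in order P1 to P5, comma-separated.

Kappa, Eta, Eta, Theta, Theta

P1 → Kappa (d²=221.00)
P2 → Eta (d²=2368.00)
P3 → Eta (d²=386.00)
P4 → Theta (d²=909.00)
P5 → Theta (d²=173.00)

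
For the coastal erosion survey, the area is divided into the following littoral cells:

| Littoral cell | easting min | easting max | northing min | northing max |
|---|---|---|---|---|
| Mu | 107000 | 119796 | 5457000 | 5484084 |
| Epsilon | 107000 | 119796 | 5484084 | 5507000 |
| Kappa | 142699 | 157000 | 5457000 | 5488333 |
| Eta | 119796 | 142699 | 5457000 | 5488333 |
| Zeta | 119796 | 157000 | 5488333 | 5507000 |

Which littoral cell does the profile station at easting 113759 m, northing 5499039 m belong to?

The point has easting = 113759 and northing = 5499039.
Only Epsilon satisfies 107000 ≤ easting ≤ 119796 and 5484084 ≤ northing ≤ 5507000.

Epsilon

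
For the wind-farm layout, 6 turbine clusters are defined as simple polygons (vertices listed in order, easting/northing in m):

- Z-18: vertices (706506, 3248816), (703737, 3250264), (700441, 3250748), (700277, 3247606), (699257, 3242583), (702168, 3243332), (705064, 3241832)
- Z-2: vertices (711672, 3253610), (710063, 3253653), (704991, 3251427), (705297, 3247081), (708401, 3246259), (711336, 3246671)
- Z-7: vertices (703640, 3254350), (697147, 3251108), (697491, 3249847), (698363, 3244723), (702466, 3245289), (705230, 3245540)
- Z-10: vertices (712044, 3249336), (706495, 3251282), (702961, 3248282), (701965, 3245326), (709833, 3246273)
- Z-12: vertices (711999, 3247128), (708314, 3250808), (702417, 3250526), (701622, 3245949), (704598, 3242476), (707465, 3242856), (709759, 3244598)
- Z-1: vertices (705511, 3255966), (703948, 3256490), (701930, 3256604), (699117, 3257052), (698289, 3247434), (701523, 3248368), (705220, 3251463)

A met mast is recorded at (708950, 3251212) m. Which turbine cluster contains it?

Z-2

Cast a ray rightward from (708950, 3251212). For each polygon, the edges (by vertex number in listed order) whose endpoints lie on opposite sides of northing = 3251212, where each meets that height, and whether that is right or left of the point:
Z-18: no edge straddles that height → 0 crossings.
Z-2: 3–4 at easting≈705006.1 (left), 6–1 at easting≈711555.9 (right) → 1 crossing.
Z-7: 1–2 at easting≈697355.3 (left), 6–1 at easting≈704206.3 (left) → 0 crossings.
Z-10: 1–2 at easting≈706694.6 (left), 2–3 at easting≈706412.5 (left) → 0 crossings.
Z-12: no edge straddles that height → 0 crossings.
Z-1: 4–5 at easting≈698614.2 (left), 6–7 at easting≈704920.2 (left) → 0 crossings.
Only Z-2 has an odd count, so the point is inside Z-2.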